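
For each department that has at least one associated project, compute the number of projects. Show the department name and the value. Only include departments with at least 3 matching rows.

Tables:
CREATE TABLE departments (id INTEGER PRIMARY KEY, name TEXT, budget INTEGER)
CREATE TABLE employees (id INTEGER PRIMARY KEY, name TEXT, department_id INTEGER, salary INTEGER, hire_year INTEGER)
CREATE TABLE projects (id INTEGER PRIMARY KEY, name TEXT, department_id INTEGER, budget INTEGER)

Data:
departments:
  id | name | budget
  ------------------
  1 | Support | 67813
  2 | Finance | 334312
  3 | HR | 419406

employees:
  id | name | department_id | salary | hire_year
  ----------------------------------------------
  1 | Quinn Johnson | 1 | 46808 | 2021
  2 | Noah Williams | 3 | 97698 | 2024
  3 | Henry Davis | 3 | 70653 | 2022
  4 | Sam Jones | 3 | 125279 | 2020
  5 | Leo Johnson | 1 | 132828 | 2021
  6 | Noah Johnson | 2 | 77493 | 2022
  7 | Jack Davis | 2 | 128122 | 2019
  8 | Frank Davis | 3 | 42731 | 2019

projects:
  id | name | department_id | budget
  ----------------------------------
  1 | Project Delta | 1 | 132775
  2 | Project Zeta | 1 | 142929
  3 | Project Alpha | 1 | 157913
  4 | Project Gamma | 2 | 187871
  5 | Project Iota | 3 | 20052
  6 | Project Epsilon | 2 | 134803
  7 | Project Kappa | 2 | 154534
SELECT p.name, COUNT(*) AS n FROM projects c JOIN departments p ON c.department_id = p.id GROUP BY p.id, p.name HAVING COUNT(*) >= 3

Execution result:
name | n
Support | 3
Finance | 3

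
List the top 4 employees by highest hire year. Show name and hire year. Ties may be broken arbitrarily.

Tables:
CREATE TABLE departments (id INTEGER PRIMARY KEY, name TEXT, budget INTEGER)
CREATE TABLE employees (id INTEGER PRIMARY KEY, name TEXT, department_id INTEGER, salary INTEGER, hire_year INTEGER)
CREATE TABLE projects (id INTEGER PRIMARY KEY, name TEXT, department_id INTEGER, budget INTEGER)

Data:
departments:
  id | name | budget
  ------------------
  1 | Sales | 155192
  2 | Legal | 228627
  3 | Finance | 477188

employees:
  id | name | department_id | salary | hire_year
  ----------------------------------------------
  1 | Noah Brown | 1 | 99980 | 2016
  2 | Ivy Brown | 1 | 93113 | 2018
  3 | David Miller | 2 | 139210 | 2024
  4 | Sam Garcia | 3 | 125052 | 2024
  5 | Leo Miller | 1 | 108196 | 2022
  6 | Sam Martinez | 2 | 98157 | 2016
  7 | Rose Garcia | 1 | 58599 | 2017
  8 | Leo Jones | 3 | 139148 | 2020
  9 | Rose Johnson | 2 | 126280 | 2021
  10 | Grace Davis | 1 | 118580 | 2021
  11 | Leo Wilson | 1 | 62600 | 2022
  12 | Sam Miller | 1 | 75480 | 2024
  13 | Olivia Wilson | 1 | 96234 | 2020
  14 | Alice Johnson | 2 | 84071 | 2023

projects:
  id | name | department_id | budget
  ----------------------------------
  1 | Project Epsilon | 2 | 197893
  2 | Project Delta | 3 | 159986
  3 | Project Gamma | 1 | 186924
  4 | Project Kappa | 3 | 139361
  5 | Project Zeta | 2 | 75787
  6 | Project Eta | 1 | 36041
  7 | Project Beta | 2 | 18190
SELECT name, hire_year FROM employees ORDER BY hire_year DESC LIMIT 4

Execution result:
name | hire_year
David Miller | 2024
Sam Garcia | 2024
Sam Miller | 2024
Alice Johnson | 2023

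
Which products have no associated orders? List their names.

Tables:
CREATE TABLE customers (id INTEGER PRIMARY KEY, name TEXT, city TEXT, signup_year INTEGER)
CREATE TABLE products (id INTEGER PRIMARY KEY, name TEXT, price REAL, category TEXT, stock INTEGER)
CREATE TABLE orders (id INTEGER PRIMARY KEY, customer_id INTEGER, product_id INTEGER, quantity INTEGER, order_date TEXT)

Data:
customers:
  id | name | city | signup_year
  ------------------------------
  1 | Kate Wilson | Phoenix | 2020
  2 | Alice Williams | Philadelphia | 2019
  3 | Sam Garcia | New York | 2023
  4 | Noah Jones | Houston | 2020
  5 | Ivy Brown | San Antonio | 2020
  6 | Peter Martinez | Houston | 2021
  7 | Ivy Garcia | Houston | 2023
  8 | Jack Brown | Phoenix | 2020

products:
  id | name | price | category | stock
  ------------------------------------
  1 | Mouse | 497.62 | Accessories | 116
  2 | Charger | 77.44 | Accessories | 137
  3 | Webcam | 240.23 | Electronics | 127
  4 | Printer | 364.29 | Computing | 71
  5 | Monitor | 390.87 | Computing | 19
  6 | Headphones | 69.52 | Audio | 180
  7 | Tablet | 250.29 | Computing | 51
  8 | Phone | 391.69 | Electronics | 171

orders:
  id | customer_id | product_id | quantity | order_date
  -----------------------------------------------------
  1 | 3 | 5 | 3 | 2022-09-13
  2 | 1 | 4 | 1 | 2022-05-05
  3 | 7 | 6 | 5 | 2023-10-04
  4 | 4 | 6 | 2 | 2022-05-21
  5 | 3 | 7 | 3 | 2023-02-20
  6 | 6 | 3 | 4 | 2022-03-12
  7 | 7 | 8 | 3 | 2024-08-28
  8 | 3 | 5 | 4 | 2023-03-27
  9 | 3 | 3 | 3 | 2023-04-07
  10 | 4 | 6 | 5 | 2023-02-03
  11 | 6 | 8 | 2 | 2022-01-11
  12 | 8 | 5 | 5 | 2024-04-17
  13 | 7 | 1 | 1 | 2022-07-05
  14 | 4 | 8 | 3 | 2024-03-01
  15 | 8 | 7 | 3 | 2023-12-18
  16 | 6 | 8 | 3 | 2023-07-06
SELECT p.name FROM products p LEFT JOIN orders c ON c.product_id = p.id WHERE c.id IS NULL

Execution result:
Charger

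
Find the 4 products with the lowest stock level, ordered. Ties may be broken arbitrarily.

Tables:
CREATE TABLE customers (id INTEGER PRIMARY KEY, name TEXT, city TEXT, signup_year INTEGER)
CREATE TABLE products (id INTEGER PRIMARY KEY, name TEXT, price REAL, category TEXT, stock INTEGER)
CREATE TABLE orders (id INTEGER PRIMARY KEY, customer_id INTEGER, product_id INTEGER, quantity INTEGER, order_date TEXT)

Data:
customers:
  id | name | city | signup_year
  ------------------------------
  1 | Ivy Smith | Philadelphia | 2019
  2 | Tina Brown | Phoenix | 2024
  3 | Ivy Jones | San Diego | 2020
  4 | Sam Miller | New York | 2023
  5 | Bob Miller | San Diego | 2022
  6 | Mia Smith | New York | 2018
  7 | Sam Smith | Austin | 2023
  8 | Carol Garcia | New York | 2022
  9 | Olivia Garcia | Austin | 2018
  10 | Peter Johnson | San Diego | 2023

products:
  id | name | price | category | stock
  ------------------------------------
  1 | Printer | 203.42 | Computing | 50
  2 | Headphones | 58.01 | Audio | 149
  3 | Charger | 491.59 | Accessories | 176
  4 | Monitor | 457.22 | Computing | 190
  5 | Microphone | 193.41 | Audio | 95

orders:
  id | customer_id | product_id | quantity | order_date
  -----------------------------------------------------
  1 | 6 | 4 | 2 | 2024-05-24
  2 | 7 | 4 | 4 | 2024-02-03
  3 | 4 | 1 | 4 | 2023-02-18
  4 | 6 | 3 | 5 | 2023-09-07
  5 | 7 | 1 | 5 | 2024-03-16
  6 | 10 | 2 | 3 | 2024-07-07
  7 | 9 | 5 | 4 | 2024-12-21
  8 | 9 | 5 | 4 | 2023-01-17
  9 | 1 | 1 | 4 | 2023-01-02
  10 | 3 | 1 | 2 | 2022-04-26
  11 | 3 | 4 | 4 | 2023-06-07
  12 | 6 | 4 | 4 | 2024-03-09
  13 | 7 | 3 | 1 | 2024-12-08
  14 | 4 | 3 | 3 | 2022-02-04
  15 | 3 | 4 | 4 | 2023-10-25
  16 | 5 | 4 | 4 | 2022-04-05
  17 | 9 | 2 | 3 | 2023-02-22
SELECT name, stock FROM products ORDER BY stock ASC LIMIT 4

Execution result:
name | stock
Printer | 50
Microphone | 95
Headphones | 149
Charger | 176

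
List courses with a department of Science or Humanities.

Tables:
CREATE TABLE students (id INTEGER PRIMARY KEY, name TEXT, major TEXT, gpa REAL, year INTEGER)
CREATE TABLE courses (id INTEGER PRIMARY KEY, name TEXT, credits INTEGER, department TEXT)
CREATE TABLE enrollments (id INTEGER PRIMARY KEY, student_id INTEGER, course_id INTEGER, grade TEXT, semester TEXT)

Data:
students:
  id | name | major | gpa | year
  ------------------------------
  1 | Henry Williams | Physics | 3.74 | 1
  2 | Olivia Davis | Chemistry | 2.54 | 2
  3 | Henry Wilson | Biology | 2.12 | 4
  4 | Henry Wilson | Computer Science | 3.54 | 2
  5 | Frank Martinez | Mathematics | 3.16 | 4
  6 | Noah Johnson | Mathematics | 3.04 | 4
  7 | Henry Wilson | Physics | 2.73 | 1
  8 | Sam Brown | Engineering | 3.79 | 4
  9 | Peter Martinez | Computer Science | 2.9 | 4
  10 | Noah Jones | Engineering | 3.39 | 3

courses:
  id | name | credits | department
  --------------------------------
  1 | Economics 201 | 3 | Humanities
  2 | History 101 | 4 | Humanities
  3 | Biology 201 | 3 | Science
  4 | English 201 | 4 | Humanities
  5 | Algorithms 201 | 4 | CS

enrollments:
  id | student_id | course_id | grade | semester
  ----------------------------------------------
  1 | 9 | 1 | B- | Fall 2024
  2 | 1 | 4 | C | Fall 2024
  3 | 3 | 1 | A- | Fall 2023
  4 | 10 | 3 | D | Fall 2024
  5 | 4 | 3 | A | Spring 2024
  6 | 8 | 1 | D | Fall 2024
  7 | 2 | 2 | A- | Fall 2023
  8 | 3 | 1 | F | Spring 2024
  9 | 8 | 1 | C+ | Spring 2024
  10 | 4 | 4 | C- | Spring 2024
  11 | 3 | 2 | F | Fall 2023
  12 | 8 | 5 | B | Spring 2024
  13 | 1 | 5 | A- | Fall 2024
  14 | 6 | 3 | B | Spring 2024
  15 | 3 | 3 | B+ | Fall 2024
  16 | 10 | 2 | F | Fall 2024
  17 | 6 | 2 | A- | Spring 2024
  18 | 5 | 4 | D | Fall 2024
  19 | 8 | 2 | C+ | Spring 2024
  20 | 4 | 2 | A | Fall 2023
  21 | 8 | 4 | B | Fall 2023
SELECT name, department FROM courses WHERE department IN ('Science', 'Humanities')

Execution result:
name | department
Economics 201 | Humanities
History 101 | Humanities
Biology 201 | Science
English 201 | Humanities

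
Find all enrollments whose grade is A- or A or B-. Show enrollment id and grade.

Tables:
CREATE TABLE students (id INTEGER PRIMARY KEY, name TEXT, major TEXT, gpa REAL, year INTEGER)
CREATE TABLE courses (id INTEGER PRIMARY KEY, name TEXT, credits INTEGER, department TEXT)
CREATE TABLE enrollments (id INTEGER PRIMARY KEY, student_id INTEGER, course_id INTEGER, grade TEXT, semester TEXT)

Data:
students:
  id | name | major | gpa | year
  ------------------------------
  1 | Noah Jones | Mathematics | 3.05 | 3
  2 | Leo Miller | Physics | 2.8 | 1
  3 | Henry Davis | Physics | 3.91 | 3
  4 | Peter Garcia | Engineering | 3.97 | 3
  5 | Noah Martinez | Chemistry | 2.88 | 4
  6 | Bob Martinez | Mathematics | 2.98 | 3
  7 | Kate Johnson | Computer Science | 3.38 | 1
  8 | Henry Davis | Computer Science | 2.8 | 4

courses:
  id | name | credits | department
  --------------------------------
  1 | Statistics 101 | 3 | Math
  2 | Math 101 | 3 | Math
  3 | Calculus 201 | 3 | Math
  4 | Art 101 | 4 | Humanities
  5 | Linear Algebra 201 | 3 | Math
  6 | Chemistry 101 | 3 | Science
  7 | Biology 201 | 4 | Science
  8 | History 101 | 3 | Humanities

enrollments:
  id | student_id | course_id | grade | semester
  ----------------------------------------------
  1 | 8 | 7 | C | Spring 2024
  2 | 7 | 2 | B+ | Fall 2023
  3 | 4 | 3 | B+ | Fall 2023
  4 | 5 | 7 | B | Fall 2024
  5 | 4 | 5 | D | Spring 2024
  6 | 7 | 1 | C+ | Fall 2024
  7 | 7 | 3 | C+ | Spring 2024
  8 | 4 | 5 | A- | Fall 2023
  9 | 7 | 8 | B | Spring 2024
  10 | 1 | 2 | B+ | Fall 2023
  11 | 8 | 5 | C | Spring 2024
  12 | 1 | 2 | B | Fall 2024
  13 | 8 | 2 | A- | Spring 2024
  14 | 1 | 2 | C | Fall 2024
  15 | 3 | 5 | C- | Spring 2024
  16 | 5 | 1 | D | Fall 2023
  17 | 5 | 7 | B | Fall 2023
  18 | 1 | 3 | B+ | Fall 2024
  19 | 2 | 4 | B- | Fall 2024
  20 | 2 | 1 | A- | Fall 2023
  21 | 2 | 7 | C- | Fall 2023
SELECT id, grade FROM enrollments WHERE grade IN ('A-', 'A', 'B-')

Execution result:
id | grade
8 | A-
13 | A-
19 | B-
20 | A-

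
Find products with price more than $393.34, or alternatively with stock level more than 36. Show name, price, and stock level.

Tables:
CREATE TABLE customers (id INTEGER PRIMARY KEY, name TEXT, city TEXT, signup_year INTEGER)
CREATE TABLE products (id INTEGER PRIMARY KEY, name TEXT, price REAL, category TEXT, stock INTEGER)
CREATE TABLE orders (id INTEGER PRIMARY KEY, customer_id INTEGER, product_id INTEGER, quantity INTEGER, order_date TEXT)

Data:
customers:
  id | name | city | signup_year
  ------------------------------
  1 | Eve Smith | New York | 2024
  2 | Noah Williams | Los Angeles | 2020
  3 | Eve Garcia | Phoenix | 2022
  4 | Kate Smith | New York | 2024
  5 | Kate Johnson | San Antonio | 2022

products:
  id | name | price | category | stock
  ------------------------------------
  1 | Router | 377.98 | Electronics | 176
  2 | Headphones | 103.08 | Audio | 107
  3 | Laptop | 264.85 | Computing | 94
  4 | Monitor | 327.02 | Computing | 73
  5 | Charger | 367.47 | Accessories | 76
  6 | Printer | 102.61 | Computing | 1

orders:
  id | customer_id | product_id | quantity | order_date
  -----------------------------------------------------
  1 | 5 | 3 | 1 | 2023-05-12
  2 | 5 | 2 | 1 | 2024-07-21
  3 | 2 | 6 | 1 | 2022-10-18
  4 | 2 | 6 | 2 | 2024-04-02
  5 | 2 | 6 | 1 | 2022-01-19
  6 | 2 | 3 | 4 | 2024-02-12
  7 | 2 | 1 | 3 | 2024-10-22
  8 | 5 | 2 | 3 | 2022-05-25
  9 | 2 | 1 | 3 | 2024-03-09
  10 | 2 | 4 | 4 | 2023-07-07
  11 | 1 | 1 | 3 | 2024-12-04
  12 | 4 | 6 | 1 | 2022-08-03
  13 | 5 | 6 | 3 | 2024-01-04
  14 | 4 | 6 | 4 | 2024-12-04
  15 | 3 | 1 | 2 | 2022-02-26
SELECT name, price, stock FROM products WHERE price > 393.34 OR stock > 36

Execution result:
name | price | stock
Router | 377.98 | 176
Headphones | 103.08 | 107
Laptop | 264.85 | 94
Monitor | 327.02 | 73
Charger | 367.47 | 76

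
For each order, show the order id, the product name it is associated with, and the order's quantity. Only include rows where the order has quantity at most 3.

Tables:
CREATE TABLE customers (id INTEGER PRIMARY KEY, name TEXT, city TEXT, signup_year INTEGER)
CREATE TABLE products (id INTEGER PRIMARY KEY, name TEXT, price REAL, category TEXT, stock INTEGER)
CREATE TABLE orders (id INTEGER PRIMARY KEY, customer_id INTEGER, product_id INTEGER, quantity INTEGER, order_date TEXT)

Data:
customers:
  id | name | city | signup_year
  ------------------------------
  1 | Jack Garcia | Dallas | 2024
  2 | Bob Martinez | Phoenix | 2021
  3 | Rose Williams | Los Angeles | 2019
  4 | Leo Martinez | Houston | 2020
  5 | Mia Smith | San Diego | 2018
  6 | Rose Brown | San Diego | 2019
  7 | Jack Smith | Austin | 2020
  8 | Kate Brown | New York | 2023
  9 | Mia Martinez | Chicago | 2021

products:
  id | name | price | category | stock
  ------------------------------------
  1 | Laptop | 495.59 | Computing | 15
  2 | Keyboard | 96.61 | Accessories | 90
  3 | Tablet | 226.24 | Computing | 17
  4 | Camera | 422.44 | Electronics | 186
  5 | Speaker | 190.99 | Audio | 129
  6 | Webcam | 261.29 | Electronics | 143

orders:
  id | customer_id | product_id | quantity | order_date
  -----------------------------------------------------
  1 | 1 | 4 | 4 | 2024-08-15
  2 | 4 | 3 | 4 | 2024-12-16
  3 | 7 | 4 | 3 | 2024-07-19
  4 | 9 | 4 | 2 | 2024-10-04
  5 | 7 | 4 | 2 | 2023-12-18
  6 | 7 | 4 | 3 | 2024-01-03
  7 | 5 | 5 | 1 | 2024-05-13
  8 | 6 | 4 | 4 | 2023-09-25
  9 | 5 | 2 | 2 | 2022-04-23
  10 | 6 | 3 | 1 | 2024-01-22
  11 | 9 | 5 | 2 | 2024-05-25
SELECT c.id, p.name AS product, c.quantity FROM orders c JOIN products p ON c.product_id = p.id WHERE c.quantity <= 3

Execution result:
id | product | quantity
3 | Camera | 3
4 | Camera | 2
5 | Camera | 2
6 | Camera | 3
7 | Speaker | 1
9 | Keyboard | 2
10 | Tablet | 1
11 | Speaker | 2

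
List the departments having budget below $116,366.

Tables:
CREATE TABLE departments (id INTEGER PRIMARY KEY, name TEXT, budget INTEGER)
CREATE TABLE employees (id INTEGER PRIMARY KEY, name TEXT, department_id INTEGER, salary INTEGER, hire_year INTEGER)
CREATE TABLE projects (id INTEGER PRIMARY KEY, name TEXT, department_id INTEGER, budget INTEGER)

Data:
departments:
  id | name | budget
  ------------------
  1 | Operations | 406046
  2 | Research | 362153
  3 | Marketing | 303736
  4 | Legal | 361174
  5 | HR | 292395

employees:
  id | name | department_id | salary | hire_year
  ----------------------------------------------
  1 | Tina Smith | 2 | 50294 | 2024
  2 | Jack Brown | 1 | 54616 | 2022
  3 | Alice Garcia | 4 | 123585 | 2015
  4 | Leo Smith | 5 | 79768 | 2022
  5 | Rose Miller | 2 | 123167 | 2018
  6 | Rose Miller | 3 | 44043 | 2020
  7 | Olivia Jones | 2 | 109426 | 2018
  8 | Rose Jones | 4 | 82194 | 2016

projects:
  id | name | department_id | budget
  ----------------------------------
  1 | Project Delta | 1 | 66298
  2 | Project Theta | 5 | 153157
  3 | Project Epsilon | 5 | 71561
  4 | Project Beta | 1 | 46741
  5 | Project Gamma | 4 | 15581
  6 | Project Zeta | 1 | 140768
SELECT name, budget FROM departments WHERE budget < 116366

Execution result:
(no rows)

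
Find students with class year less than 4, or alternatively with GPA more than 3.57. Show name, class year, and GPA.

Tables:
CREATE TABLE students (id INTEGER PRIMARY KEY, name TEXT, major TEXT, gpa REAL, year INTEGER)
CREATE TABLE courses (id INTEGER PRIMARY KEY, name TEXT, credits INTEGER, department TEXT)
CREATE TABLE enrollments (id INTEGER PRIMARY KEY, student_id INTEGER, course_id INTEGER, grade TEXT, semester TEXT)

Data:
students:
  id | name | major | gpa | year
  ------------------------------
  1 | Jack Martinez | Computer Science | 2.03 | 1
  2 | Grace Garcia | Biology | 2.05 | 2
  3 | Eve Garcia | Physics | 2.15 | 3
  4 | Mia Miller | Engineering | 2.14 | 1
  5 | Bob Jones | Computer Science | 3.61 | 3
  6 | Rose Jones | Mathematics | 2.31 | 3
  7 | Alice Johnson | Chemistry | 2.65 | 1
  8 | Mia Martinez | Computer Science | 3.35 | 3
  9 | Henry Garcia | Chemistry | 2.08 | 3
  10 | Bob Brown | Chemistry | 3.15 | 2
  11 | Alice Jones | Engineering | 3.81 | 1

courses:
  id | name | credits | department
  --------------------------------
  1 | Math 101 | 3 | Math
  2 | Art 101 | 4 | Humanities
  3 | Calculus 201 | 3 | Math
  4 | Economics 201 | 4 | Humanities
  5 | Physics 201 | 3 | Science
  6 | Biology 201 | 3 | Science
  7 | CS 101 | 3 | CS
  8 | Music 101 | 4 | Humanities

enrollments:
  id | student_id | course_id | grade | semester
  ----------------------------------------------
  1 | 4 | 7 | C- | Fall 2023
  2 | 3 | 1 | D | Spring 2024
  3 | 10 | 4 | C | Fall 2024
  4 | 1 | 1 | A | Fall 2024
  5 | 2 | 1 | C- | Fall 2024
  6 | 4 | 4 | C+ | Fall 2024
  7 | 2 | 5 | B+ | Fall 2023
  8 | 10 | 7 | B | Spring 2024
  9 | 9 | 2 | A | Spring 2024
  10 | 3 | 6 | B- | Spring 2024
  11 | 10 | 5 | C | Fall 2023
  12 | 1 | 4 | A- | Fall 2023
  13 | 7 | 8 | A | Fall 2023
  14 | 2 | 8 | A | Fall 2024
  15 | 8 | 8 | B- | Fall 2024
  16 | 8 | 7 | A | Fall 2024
SELECT name, year, gpa FROM students WHERE year < 4 OR gpa > 3.57

Execution result:
name | year | gpa
Jack Martinez | 1 | 2.03
Grace Garcia | 2 | 2.05
Eve Garcia | 3 | 2.15
Mia Miller | 1 | 2.14
Bob Jones | 3 | 3.61
Rose Jones | 3 | 2.31
Alice Johnson | 1 | 2.65
Mia Martinez | 3 | 3.35
Henry Garcia | 3 | 2.08
Bob Brown | 2 | 3.15
Alice Jones | 1 | 3.81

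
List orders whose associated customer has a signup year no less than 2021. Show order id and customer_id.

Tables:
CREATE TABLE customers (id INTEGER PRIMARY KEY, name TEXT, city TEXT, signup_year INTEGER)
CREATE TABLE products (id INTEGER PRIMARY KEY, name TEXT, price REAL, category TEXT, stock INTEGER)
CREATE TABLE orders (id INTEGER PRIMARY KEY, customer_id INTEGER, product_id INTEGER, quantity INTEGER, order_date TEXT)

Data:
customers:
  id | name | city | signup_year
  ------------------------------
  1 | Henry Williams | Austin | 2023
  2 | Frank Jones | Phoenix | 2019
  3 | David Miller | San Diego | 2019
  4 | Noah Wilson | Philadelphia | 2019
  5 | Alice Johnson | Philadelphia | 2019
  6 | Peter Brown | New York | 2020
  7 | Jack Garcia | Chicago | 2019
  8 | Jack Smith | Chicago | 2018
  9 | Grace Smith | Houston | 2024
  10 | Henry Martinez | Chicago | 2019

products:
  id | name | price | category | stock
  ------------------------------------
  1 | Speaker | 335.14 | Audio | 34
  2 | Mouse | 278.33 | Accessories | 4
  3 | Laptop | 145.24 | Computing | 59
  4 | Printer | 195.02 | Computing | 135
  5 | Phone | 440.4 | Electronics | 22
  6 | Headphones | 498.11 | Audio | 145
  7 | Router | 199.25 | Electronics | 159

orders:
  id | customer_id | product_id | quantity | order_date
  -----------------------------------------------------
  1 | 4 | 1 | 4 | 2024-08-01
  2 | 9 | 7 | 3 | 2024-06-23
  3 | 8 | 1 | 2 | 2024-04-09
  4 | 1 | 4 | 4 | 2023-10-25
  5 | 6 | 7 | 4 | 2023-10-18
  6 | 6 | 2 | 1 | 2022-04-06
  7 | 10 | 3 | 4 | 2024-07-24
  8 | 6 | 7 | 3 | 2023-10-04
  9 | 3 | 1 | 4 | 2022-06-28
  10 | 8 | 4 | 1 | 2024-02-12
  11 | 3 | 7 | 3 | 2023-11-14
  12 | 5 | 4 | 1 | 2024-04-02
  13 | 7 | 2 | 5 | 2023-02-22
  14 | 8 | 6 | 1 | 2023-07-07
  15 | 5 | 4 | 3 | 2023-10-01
SELECT id, customer_id FROM orders WHERE customer_id IN (SELECT id FROM customers WHERE signup_year >= 2021)

Execution result:
id | customer_id
2 | 9
4 | 1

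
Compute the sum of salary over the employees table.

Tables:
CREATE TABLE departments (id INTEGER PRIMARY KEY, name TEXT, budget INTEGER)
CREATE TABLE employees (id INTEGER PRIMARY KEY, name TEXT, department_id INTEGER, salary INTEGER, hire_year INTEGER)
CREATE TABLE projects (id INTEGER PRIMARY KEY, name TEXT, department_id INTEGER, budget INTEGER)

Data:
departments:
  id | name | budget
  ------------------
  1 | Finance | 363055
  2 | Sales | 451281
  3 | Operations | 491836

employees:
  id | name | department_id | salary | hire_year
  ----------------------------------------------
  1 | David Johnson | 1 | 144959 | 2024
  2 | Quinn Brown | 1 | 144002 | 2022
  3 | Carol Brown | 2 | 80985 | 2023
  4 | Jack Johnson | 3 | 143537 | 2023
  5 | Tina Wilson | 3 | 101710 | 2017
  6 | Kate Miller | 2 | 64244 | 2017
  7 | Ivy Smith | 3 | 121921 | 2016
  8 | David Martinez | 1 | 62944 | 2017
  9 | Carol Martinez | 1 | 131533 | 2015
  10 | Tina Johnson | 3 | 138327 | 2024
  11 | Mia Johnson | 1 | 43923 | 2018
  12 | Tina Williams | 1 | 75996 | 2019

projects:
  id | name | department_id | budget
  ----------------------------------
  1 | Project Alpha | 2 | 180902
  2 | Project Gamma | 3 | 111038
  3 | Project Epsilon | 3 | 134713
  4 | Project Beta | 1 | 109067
SELECT SUM(salary) FROM employees

Execution result:
1254081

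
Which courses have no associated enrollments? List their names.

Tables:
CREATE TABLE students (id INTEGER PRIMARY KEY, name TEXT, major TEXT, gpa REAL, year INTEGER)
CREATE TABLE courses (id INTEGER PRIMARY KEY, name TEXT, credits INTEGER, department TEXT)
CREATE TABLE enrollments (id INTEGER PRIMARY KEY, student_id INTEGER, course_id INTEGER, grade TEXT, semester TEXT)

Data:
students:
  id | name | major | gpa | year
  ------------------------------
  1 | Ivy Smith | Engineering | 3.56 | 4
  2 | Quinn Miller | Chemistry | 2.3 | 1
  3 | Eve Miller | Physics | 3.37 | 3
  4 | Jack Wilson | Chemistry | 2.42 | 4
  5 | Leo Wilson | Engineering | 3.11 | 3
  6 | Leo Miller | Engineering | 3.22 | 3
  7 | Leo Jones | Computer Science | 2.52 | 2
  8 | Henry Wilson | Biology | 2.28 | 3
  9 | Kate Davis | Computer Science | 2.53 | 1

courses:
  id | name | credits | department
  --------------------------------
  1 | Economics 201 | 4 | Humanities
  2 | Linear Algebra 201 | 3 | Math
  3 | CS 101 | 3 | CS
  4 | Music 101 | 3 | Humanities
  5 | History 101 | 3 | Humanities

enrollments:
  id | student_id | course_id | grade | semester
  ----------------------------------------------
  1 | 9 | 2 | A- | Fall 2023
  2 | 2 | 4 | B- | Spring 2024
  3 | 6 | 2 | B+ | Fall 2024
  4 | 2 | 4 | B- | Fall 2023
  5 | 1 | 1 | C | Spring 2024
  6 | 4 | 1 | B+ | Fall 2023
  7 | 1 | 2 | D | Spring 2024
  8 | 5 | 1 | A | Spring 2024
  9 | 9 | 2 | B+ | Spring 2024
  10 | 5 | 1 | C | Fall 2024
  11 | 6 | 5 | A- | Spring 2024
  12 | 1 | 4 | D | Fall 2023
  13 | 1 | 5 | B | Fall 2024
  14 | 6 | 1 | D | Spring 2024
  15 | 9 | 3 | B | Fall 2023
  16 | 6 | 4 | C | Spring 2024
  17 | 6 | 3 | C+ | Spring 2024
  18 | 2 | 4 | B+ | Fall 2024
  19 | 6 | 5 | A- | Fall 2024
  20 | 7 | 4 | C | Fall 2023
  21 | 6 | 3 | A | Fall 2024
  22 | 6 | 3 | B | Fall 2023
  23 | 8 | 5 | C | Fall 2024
SELECT p.name FROM courses p LEFT JOIN enrollments c ON c.course_id = p.id WHERE c.id IS NULL

Execution result:
(no rows)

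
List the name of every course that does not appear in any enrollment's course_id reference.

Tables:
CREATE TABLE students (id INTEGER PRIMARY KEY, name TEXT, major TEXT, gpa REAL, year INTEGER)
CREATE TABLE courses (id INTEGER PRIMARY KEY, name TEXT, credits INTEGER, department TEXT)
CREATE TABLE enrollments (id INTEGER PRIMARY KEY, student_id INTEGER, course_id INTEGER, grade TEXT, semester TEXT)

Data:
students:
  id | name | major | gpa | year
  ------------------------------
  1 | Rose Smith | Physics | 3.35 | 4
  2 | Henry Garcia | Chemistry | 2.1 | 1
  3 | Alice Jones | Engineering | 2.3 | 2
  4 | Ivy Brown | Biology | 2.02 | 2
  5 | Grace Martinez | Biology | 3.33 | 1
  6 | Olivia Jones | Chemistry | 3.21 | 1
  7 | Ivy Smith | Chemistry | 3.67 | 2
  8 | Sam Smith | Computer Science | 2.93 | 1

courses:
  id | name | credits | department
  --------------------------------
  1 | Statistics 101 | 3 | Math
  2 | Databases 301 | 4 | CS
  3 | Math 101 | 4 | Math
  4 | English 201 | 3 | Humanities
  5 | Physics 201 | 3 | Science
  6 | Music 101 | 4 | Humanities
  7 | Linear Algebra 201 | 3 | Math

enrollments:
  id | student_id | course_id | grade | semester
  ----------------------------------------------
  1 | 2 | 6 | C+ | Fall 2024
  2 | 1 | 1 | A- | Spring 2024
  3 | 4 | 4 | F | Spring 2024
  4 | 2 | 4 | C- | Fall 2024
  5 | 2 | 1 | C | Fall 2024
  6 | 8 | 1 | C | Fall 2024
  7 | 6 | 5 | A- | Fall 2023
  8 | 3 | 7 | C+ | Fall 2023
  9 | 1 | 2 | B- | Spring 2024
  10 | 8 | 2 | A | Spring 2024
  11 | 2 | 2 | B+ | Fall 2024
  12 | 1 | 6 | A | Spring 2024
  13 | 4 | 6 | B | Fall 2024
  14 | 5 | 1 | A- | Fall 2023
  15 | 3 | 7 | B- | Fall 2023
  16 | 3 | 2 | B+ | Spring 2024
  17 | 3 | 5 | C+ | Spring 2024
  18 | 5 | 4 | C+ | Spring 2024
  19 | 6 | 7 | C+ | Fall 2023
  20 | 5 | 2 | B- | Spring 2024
SELECT p.name FROM courses p LEFT JOIN enrollments c ON c.course_id = p.id WHERE c.id IS NULL

Execution result:
Math 101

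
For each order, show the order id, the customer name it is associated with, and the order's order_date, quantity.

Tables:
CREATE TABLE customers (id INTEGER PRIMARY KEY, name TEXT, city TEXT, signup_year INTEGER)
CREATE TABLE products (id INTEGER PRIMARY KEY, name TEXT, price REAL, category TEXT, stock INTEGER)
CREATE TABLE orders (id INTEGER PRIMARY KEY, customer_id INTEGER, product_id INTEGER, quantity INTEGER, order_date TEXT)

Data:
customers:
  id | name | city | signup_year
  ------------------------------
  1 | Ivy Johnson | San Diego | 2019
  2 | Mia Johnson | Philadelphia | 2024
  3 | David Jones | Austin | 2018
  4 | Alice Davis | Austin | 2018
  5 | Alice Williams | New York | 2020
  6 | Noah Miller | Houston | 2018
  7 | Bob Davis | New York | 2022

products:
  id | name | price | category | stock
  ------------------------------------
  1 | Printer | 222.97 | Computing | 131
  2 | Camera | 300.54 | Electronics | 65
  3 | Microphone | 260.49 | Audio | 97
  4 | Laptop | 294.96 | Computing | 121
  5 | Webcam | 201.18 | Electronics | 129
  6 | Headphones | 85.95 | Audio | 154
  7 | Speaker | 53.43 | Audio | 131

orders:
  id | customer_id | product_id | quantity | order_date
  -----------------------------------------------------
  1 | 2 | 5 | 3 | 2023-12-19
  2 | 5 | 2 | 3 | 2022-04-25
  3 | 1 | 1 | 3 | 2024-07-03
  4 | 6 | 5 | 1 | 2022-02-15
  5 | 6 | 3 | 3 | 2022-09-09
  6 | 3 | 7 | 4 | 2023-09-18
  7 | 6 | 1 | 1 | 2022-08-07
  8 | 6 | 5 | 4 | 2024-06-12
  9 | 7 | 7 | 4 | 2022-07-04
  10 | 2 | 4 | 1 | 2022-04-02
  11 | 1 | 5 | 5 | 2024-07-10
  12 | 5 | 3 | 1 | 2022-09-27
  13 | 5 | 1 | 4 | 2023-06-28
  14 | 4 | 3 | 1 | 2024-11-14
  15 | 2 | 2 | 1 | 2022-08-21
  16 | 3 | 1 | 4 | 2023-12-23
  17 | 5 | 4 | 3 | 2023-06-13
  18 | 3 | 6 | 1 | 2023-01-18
SELECT c.id, p.name AS customer, c.order_date, c.quantity FROM orders c JOIN customers p ON c.customer_id = p.id

Execution result:
id | customer | order_date | quantity
1 | Mia Johnson | 2023-12-19 | 3
2 | Alice Williams | 2022-04-25 | 3
3 | Ivy Johnson | 2024-07-03 | 3
4 | Noah Miller | 2022-02-15 | 1
5 | Noah Miller | 2022-09-09 | 3
6 | David Jones | 2023-09-18 | 4
7 | Noah Miller | 2022-08-07 | 1
8 | Noah Miller | 2024-06-12 | 4
9 | Bob Davis | 2022-07-04 | 4
10 | Mia Johnson | 2022-04-02 | 1
11 | Ivy Johnson | 2024-07-10 | 5
12 | Alice Williams | 2022-09-27 | 1
13 | Alice Williams | 2023-06-28 | 4
14 | Alice Davis | 2024-11-14 | 1
15 | Mia Johnson | 2022-08-21 | 1
16 | David Jones | 2023-12-23 | 4
17 | Alice Williams | 2023-06-13 | 3
18 | David Jones | 2023-01-18 | 1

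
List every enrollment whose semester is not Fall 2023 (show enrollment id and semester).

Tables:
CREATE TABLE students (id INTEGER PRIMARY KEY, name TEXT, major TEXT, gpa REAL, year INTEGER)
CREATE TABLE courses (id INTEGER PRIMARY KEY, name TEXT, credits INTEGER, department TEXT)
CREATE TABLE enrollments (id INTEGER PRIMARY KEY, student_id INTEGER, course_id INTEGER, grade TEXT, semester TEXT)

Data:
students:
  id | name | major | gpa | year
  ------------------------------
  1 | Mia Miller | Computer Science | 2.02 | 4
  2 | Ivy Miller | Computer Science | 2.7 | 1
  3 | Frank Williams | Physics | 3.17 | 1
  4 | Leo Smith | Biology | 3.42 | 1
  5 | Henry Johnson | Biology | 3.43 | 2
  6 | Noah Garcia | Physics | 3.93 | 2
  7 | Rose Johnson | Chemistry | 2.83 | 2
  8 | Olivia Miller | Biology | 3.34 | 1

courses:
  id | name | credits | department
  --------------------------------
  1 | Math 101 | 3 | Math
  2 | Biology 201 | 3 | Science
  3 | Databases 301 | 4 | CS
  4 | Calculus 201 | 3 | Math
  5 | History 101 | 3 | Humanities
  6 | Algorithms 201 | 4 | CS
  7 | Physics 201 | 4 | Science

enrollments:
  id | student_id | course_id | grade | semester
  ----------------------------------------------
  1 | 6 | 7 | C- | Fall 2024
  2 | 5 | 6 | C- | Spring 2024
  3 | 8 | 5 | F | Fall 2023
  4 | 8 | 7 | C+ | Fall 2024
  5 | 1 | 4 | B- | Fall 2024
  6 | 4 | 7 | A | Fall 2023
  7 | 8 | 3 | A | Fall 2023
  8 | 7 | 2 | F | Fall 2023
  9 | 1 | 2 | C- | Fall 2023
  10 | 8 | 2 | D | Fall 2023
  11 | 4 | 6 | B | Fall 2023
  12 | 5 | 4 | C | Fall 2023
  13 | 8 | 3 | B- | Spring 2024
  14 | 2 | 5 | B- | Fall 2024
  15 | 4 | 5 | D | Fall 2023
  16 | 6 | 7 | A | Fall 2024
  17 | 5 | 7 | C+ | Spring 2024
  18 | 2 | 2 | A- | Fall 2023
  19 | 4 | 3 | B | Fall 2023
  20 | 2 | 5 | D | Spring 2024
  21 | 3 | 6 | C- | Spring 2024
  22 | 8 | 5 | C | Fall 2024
SELECT id, semester FROM enrollments WHERE semester <> 'Fall 2023'

Execution result:
id | semester
1 | Fall 2024
2 | Spring 2024
4 | Fall 2024
5 | Fall 2024
13 | Spring 2024
14 | Fall 2024
16 | Fall 2024
17 | Spring 2024
20 | Spring 2024
21 | Spring 2024
22 | Fall 2024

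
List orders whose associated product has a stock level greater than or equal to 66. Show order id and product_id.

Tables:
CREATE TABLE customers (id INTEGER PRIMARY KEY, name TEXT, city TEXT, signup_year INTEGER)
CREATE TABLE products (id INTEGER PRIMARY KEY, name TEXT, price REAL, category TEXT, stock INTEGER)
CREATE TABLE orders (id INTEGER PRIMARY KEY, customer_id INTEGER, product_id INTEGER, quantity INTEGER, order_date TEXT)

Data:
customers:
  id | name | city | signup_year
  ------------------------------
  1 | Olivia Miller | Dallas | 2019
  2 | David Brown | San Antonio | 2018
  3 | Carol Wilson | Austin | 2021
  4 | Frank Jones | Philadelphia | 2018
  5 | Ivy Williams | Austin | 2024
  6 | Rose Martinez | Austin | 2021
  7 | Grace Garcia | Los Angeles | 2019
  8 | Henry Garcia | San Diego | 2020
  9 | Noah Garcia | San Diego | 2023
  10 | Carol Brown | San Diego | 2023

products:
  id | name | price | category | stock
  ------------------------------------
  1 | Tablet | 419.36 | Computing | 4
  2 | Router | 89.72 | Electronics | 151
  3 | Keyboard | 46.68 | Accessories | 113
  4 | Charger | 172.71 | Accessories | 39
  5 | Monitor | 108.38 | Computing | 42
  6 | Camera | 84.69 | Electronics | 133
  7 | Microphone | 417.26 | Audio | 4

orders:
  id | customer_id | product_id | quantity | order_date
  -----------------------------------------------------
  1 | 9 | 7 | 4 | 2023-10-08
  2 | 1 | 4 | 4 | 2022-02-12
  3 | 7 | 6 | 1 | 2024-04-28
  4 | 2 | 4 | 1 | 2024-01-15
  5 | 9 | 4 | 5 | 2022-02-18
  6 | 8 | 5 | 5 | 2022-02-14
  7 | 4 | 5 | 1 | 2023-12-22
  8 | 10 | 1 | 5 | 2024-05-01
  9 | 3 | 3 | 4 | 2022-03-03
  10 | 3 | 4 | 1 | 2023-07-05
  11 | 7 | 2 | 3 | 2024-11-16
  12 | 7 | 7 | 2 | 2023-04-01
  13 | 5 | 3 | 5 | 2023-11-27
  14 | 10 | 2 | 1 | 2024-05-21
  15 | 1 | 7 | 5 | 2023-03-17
SELECT id, product_id FROM orders WHERE product_id IN (SELECT id FROM products WHERE stock >= 66)

Execution result:
id | product_id
3 | 6
9 | 3
11 | 2
13 | 3
14 | 2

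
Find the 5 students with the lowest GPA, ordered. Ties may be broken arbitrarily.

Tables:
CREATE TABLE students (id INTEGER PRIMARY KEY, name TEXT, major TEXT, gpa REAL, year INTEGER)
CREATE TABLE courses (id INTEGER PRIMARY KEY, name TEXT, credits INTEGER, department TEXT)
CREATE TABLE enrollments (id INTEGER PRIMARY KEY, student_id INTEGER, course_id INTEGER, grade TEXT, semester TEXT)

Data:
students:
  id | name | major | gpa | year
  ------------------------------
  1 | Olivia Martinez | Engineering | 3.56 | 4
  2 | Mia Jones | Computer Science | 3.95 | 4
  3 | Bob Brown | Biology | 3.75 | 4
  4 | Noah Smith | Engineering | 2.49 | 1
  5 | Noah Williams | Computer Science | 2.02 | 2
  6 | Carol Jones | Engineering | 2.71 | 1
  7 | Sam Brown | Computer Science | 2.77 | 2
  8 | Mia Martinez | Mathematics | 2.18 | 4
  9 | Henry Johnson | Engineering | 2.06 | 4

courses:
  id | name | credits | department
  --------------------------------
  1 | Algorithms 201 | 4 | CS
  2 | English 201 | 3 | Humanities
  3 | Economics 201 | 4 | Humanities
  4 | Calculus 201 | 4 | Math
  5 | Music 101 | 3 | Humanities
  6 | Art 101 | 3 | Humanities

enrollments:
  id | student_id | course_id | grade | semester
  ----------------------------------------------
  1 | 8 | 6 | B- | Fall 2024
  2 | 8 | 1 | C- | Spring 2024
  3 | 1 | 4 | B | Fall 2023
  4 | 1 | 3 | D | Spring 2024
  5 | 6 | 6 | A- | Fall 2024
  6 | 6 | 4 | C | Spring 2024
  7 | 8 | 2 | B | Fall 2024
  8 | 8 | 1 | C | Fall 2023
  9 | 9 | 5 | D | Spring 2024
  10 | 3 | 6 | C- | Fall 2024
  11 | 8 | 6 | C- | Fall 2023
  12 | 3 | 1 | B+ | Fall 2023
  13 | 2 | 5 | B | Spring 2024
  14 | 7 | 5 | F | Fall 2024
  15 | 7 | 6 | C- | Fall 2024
SELECT name, gpa FROM students ORDER BY gpa ASC LIMIT 5

Execution result:
name | gpa
Noah Williams | 2.02
Henry Johnson | 2.06
Mia Martinez | 2.18
Noah Smith | 2.49
Carol Jones | 2.71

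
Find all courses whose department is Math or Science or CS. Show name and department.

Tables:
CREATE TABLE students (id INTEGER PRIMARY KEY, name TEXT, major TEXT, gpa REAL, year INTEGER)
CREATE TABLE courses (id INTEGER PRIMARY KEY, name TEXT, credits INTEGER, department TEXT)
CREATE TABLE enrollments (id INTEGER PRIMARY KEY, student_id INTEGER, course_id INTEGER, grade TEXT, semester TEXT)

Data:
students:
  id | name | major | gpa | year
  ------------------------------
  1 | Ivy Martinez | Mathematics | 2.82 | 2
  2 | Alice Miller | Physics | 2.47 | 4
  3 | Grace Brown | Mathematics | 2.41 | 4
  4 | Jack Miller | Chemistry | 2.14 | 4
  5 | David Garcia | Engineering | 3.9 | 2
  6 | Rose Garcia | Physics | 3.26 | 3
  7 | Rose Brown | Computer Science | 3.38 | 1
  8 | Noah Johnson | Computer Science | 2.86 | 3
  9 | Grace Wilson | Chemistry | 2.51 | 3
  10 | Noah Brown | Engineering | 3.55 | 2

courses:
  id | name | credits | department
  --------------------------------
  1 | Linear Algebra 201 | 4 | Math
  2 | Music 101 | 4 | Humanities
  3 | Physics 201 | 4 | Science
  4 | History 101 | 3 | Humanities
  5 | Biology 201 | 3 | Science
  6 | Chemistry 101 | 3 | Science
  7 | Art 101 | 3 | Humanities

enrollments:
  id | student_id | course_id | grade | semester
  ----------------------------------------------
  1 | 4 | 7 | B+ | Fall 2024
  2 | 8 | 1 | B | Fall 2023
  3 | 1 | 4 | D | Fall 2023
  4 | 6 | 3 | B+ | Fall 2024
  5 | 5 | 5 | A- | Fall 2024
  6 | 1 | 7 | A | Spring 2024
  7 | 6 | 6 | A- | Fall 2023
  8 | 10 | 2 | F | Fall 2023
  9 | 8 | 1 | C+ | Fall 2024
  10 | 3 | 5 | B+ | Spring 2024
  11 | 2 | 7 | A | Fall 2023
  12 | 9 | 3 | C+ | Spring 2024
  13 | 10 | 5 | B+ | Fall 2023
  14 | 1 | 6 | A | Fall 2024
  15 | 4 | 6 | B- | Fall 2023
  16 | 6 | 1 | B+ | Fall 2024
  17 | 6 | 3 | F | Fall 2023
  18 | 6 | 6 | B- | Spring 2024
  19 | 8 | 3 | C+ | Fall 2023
SELECT name, department FROM courses WHERE department IN ('Math', 'Science', 'CS')

Execution result:
name | department
Linear Algebra 201 | Math
Physics 201 | Science
Biology 201 | Science
Chemistry 101 | Science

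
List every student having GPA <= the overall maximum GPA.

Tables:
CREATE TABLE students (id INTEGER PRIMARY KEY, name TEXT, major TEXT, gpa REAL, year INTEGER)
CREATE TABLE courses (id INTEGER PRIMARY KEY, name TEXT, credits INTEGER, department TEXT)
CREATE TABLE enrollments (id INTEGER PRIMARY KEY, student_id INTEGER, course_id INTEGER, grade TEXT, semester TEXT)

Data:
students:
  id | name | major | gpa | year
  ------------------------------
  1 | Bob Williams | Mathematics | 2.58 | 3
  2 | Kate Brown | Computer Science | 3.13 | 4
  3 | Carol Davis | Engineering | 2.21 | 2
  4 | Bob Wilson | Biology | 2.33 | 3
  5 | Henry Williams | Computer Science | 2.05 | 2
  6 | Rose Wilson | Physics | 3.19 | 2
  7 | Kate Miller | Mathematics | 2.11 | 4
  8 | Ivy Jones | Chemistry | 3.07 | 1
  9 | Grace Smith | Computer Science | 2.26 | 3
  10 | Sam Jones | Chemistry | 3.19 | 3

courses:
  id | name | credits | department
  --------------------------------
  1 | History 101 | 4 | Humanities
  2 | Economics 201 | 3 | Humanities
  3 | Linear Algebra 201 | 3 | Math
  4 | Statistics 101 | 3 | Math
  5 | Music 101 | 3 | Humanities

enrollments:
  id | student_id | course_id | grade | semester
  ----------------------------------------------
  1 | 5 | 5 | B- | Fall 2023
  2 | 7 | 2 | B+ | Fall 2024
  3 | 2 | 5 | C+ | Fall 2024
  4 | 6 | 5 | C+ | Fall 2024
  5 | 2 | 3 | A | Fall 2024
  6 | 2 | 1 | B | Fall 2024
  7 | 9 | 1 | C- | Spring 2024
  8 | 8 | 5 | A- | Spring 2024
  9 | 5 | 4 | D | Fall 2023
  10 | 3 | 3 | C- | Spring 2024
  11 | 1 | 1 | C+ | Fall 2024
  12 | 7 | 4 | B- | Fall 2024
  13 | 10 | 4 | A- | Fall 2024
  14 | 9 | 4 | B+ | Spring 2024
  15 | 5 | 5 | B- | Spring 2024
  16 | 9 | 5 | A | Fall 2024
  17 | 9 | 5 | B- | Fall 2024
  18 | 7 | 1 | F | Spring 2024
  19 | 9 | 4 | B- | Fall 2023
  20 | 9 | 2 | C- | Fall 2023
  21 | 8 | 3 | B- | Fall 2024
SELECT name, gpa FROM students WHERE gpa <= (SELECT MAX(gpa) FROM students)

Execution result:
name | gpa
Bob Williams | 2.58
Kate Brown | 3.13
Carol Davis | 2.21
Bob Wilson | 2.33
Henry Williams | 2.05
Rose Wilson | 3.19
Kate Miller | 2.11
Ivy Jones | 3.07
Grace Smith | 2.26
Sam Jones | 3.19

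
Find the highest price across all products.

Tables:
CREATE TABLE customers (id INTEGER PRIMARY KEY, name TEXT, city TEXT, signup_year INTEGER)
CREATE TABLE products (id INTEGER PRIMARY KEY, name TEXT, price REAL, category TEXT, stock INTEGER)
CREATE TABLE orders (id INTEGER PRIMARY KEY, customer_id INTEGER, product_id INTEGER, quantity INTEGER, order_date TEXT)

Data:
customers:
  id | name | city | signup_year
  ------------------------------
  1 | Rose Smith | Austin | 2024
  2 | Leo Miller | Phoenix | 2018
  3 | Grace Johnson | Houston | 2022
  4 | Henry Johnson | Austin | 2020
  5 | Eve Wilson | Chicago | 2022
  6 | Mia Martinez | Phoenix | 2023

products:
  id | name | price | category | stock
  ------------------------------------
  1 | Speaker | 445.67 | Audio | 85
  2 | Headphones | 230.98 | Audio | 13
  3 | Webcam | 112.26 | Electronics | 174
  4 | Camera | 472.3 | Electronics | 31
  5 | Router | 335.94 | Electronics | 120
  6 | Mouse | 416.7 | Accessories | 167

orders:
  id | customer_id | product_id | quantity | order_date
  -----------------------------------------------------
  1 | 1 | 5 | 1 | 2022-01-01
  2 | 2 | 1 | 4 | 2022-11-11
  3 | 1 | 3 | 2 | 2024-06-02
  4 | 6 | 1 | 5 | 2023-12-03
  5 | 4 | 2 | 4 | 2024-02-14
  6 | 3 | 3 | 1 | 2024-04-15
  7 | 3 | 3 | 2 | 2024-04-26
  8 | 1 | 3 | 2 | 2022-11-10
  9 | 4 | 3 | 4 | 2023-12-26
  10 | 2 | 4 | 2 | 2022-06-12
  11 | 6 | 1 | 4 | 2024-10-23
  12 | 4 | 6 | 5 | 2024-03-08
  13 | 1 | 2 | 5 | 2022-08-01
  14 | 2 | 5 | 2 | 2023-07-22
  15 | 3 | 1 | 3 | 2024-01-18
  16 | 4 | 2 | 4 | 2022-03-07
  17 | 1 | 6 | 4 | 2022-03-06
SELECT MAX(price) FROM products

Execution result:
472.30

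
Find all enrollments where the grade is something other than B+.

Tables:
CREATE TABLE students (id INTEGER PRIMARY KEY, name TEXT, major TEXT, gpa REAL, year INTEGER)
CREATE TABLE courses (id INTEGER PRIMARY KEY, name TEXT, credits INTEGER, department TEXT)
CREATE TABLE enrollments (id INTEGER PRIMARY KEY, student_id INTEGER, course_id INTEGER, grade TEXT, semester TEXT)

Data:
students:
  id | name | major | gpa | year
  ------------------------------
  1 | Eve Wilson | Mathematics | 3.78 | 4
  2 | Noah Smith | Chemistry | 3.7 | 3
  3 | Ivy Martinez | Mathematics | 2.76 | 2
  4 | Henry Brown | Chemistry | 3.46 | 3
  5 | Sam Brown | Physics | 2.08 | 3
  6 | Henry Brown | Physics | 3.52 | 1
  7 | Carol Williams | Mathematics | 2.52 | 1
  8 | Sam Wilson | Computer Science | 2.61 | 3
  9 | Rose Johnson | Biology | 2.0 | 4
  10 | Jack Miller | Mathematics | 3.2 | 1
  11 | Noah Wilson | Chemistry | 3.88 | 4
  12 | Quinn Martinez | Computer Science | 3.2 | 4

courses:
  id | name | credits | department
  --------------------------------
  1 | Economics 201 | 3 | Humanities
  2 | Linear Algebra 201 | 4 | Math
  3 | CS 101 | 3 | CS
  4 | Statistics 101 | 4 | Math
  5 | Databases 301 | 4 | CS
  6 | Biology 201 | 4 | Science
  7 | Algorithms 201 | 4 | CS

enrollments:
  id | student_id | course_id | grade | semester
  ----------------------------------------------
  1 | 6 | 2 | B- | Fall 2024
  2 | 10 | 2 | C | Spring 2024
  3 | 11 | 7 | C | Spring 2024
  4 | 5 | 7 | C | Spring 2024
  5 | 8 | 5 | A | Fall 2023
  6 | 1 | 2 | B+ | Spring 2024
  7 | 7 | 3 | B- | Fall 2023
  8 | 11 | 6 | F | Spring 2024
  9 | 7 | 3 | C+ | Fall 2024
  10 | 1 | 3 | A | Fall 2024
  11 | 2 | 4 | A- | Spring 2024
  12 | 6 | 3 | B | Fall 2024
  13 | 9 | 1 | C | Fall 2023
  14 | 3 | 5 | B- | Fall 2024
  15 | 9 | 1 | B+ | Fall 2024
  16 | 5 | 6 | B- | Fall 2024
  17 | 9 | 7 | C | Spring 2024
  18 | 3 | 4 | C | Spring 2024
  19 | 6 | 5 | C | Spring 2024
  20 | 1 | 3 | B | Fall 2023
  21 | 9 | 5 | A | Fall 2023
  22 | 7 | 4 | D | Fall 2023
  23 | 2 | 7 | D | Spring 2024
SELECT id, grade FROM enrollments WHERE grade <> 'B+'

Execution result:
id | grade
1 | B-
2 | C
3 | C
4 | C
5 | A
7 | B-
8 | F
9 | C+
10 | A
11 | A-
12 | B
13 | C
14 | B-
16 | B-
17 | C
18 | C
19 | C
20 | B
21 | A
22 | D
23 | D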